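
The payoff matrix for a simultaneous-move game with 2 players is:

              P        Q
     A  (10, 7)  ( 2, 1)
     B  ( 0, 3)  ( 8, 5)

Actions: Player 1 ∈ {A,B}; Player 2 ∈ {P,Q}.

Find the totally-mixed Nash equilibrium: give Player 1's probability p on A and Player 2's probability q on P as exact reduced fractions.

(p,q) = (1/4, 3/8)

P1 indiff ⇒ q·10+(1-q)·2 = q·0+(1-q)·8 ⇒ q(10) = (1-q)(6) ⇒ q = 3/8
P2 indiff ⇒ p·7+(1-p)·3 = p·1+(1-p)·5 ⇒ p(6) = (1-p)(2) ⇒ p = 1/4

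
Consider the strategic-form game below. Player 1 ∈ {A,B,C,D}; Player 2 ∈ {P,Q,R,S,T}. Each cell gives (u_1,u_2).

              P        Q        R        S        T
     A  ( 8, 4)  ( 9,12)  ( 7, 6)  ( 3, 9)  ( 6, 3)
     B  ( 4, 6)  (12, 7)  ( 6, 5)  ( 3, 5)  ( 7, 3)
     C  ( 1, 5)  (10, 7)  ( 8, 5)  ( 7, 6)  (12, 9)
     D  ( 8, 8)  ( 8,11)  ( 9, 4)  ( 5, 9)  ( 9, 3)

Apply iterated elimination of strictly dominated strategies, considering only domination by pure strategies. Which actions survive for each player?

Survivors P1:{B,C} P2:{Q,T}

P2 drop P (Q beats it: A:12>4 B:7>6 C:7>5 D:11>8)
P1 drop A (C beats it: Q:10>9 R:8>7 S:7>3 T:12>6)
P2 drop R (Q beats it: B:7>5 C:7>5 D:11>4)
P1 drop D (C beats it: Q:10>8 S:7>5 T:12>9)
P2 drop S (Q beats it: B:7>5 C:7>6)
P1→{B,C} P2→{Q,T}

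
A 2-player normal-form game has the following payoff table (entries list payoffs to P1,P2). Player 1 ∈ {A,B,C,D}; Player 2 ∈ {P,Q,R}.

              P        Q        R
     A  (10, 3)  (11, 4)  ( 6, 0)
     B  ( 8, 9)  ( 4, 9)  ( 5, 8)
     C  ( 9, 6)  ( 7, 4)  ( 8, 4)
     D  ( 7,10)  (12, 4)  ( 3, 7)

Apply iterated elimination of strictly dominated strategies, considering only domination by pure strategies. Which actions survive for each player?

P1 drop B (A beats it: P:10>8 Q:11>4 R:6>5)
P2 drop R (P beats it: A:3>0 C:6>4 D:10>7)
P1 drop C (A beats it: P:10>9 Q:11>7)
P1→{A,D} P2→{P,Q}

Remaining: P1:{A,D} P2:{P,Q}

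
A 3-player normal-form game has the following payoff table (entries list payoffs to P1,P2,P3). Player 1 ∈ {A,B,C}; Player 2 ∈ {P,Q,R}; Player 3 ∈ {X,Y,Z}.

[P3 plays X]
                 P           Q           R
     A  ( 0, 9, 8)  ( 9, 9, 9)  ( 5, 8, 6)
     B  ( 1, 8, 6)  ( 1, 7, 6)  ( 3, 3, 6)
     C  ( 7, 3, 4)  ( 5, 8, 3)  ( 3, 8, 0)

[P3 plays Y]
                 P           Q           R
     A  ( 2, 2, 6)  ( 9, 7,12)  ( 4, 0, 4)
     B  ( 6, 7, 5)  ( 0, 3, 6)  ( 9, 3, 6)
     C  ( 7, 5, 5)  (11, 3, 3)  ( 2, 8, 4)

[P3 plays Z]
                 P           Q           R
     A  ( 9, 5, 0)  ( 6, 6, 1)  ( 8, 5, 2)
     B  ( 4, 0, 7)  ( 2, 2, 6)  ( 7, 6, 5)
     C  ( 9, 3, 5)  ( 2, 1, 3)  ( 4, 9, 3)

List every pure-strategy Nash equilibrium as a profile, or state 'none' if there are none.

No pure NE.

(A,P,X): not NE [P1→C gives 7>0]
(A,P,Y): not NE [P1→C gives 7>2; P2→Q gives 7>2; P3→X gives 8>6]
(A,P,Z): not NE [P2→Q gives 6>5; P3→X gives 8>0]
(A,Q,X): not NE [P3→Y gives 12>9]
(A,Q,Y): not NE [P1→C gives 11>9]
(A,Q,Z): not NE [P3→Y gives 12>1]
(A,R,X): not NE [P2→Q gives 9>8]
(A,R,Y): not NE [P1→B gives 9>4; P2→Q gives 7>0; P3→X gives 6>4]
(A,R,Z): not NE [P2→Q gives 6>5; P3→X gives 6>2]
(B,P,X): not NE [P1→C gives 7>1; P3→Z gives 7>6]
(B,P,Y): not NE [P1→C gives 7>6; P3→Z gives 7>5]
(B,P,Z): not NE [P1→C gives 9>4; P2→R gives 6>0]
(B,Q,X): not NE [P1→A gives 9>1; P2→P gives 8>7]
(B,Q,Y): not NE [P1→C gives 11>0; P2→P gives 7>3]
(B,Q,Z): not NE [P1→A gives 6>2; P2→R gives 6>2]
(B,R,X): not NE [P1→A gives 5>3; P2→P gives 8>3]
(B,R,Y): not NE [P2→P gives 7>3]
(B,R,Z): not NE [P1→A gives 8>7; P3→Y gives 6>5]
(C,P,X): not NE [P2→R gives 8>3; P3→Z gives 5>4]
(C,P,Y): not NE [P2→R gives 8>5]
(C,P,Z): not NE [P2→R gives 9>3]
(C,Q,X): not NE [P1→A gives 9>5]
(C,Q,Y): not NE [P2→R gives 8>3]
(C,Q,Z): not NE [P1→A gives 6>2; P2→R gives 9>1]
(C,R,X): not NE [P1→A gives 5>3; P3→Y gives 4>0]
(C,R,Y): not NE [P1→B gives 9>2]
(C,R,Z): not NE [P1→A gives 8>4; P3→Y gives 4>3]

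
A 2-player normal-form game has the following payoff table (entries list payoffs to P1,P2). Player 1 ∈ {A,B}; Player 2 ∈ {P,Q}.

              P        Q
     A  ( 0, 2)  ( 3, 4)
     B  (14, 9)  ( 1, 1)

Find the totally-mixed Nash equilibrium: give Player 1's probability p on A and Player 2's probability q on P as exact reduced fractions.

P1 indiff ⇒ q·0+(1-q)·3 = q·14+(1-q)·1 ⇒ q(-14) = (1-q)(-2) ⇒ q = 1/8
P2 indiff ⇒ p·2+(1-p)·9 = p·4+(1-p)·1 ⇒ p(-2) = (1-p)(-8) ⇒ p = 4/5

(p,q) = (4/5, 1/8)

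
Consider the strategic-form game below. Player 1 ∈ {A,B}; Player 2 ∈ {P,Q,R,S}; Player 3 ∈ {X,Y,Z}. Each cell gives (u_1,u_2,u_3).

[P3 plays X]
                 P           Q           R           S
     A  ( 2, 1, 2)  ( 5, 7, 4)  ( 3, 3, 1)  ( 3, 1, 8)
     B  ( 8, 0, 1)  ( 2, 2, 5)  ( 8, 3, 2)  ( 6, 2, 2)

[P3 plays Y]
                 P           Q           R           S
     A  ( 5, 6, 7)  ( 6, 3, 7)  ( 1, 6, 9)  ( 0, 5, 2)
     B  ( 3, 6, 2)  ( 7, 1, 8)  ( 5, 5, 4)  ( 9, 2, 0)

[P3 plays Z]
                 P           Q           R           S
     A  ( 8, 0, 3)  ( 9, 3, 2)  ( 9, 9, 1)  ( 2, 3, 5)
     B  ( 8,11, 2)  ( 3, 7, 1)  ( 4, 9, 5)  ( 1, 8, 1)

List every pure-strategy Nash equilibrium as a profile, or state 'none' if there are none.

(A,P,X): not NE [P1→B gives 8>2; P2→Q gives 7>1; P3→Y gives 7>2]
(A,P,Y): NE
(A,P,Z): not NE [P2→R gives 9>0; P3→Y gives 7>3]
(A,Q,X): not NE [P3→Y gives 7>4]
(A,Q,Y): not NE [P1→B gives 7>6; P2→R gives 6>3]
(A,Q,Z): not NE [P2→R gives 9>3; P3→Y gives 7>2]
(A,R,X): not NE [P1→B gives 8>3; P2→Q gives 7>3; P3→Y gives 9>1]
(A,R,Y): not NE [P1→B gives 5>1]
(A,R,Z): not NE [P3→Y gives 9>1]
(A,S,X): not NE [P1→B gives 6>3; P2→Q gives 7>1]
(A,S,Y): not NE [P1→B gives 9>0; P2→R gives 6>5; P3→X gives 8>2]
(A,S,Z): not NE [P2→R gives 9>3; P3→X gives 8>5]
(B,P,X): not NE [P2→R gives 3>0; P3→Z gives 2>1]
(B,P,Y): not NE [P1→A gives 5>3]
(B,P,Z): NE
(B,Q,X): not NE [P1→A gives 5>2; P2→R gives 3>2; P3→Y gives 8>5]
(B,Q,Y): not NE [P2→P gives 6>1]
(B,Q,Z): not NE [P1→A gives 9>3; P2→P gives 11>7; P3→Y gives 8>1]
(B,R,X): not NE [P3→Z gives 5>2]
(B,R,Y): not NE [P2→P gives 6>5; P3→Z gives 5>4]
(B,R,Z): not NE [P1→A gives 9>4; P2→P gives 11>9]
(B,S,X): not NE [P2→R gives 3>2]
(B,S,Y): not NE [P2→P gives 6>2; P3→X gives 2>0]
(B,S,Z): not NE [P1→A gives 2>1; P2→P gives 11>8; P3→X gives 2>1]

NE set: (A,P,Y), (B,P,Z)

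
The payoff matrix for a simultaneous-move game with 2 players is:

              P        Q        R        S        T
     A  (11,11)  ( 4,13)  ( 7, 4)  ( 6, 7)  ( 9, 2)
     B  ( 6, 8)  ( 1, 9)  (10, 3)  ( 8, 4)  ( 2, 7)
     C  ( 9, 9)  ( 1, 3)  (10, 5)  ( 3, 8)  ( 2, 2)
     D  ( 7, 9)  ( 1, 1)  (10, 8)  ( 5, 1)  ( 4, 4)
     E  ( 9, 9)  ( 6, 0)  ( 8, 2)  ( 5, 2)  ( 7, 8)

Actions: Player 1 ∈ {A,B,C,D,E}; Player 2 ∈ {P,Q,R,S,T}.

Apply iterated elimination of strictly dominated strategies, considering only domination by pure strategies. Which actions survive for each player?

Survivors P1:{A,E} P2:{P,Q}

P2 drop R (P beats it: A:11>4 B:8>3 C:9>5 D:9>8 E:9>2)
P1 drop C (A beats it: P:11>9 Q:4>1 S:6>3 T:9>2)
P1 drop D (A beats it: P:11>7 Q:4>1 S:6>5 T:9>4)
P2 drop S (P beats it: A:11>7 B:8>4 E:9>2)
P1 drop B (A beats it: P:11>6 Q:4>1 T:9>2)
P2 drop T (P beats it: A:11>2 E:9>8)
P1→{A,E} P2→{P,Q}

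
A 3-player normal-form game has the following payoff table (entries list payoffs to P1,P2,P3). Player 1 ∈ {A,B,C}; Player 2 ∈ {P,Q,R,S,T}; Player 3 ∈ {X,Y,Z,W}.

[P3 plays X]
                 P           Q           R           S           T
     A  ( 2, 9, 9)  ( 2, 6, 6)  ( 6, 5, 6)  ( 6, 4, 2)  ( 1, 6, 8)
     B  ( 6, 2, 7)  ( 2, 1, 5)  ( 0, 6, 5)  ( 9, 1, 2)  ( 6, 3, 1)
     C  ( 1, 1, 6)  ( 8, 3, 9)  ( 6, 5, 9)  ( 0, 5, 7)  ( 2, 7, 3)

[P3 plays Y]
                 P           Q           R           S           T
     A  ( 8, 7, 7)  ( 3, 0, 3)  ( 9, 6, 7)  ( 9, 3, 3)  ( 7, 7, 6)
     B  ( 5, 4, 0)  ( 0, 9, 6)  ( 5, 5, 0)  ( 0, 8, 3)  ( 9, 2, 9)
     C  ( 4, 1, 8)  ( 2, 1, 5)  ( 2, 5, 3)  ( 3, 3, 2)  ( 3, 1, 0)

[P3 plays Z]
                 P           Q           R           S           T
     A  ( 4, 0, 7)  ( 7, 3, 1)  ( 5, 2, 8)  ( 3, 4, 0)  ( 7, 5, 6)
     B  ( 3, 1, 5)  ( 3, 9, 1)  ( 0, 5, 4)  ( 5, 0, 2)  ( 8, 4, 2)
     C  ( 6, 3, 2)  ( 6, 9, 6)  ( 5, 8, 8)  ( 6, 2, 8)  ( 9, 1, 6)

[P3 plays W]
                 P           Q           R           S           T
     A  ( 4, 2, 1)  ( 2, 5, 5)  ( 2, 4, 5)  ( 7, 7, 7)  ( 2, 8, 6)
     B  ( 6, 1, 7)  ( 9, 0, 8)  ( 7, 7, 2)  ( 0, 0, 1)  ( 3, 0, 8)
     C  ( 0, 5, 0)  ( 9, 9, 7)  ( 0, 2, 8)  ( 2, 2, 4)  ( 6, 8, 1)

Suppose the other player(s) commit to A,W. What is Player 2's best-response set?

u_2(P vs A,W) = 2
u_2(Q vs A,W) = 5
u_2(R vs A,W) = 4
u_2(S vs A,W) = 7
u_2(T vs A,W) = 8
max payoff 8 at {T}

P2 best: {T}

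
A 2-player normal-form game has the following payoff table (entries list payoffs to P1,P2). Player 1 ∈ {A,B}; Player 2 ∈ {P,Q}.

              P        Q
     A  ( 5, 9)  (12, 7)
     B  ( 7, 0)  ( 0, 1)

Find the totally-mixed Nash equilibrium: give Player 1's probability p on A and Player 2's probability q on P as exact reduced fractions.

P1 mixes 1/3 on A; P2 mixes 6/7 on P

P1 indiff ⇒ q·5+(1-q)·12 = q·7+(1-q)·0 ⇒ q(-2) = (1-q)(-12) ⇒ q = 6/7
P2 indiff ⇒ p·9+(1-p)·0 = p·7+(1-p)·1 ⇒ p(2) = (1-p)(1) ⇒ p = 1/3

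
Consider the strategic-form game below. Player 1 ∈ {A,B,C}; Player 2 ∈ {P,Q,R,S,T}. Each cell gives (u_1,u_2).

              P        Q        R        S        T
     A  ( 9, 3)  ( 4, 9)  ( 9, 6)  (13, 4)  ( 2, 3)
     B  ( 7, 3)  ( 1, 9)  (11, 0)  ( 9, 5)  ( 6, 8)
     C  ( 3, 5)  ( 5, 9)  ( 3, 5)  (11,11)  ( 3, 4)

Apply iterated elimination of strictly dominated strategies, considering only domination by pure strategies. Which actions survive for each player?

P2 drop P (Q beats it: A:9>3 B:9>3 C:9>5)
P2 drop R (Q beats it: A:9>6 B:9>0 C:9>5)
P2 drop T (Q beats it: A:9>3 B:9>8 C:9>4)
P1 drop B (A beats it: Q:4>1 S:13>9)
P1→{A,C} P2→{Q,S}

Remaining: P1:{A,C} P2:{Q,S}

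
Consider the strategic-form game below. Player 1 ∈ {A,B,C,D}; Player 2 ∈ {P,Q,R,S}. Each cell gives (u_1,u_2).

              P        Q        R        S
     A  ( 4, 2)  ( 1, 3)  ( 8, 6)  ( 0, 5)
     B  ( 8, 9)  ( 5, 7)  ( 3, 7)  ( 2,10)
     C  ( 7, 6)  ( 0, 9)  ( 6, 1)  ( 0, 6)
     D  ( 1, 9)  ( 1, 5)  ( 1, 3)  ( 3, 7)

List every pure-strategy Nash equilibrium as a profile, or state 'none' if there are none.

NE set: (A,R)

(A,P): not NE [P1→B gives 8>4; P2→R gives 6>2]
(A,Q): not NE [P1→B gives 5>1; P2→R gives 6>3]
(A,R): NE
(A,S): not NE [P1→D gives 3>0; P2→R gives 6>5]
(B,P): not NE [P2→S gives 10>9]
(B,Q): not NE [P2→S gives 10>7]
(B,R): not NE [P1→A gives 8>3; P2→S gives 10>7]
(B,S): not NE [P1→D gives 3>2]
(C,P): not NE [P1→B gives 8>7; P2→Q gives 9>6]
(C,Q): not NE [P1→B gives 5>0]
(C,R): not NE [P1→A gives 8>6; P2→Q gives 9>1]
(C,S): not NE [P1→D gives 3>0; P2→Q gives 9>6]
(D,P): not NE [P1→B gives 8>1]
(D,Q): not NE [P1→B gives 5>1; P2→P gives 9>5]
(D,R): not NE [P1→A gives 8>1; P2→P gives 9>3]
(D,S): not NE [P2→P gives 9>7]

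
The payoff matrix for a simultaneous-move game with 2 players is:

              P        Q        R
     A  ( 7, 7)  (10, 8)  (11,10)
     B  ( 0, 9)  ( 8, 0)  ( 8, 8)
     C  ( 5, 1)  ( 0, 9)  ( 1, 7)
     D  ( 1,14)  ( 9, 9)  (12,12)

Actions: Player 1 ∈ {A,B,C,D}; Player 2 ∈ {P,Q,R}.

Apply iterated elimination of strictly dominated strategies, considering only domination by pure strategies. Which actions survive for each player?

P1 drop B (A beats it: P:7>0 Q:10>8 R:11>8)
P1 drop C (A beats it: P:7>5 Q:10>0 R:11>1)
P2 drop Q (R beats it: A:10>8 D:12>9)
P1→{A,D} P2→{P,R}

Survivors P1:{A,D} P2:{P,R}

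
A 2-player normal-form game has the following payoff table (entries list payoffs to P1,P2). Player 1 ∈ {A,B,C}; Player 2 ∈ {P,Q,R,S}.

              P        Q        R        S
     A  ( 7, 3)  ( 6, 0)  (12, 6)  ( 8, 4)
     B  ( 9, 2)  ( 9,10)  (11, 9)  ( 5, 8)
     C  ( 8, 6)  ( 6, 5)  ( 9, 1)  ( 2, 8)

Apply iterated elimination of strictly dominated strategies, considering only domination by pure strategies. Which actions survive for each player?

P1 drop C (B beats it: P:9>8 Q:9>6 R:11>9 S:5>2)
P2 drop P (R beats it: A:6>3 B:9>2)
P2 drop S (R beats it: A:6>4 B:9>8)
P1→{A,B} P2→{Q,R}

Survivors P1:{A,B} P2:{Q,R}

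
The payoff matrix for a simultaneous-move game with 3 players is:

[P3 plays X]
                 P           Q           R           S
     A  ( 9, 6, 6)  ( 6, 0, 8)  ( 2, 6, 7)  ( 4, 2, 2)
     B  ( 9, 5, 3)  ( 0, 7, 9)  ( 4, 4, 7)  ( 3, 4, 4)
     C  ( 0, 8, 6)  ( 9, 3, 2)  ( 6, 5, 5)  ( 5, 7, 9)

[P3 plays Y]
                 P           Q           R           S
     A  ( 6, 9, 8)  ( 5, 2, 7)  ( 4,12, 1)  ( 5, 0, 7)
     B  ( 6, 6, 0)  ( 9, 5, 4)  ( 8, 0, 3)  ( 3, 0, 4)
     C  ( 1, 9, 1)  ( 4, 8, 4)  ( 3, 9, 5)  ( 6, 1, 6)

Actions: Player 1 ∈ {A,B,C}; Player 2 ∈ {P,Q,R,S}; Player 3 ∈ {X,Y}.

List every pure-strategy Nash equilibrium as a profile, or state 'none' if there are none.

PSNE: ∅

(A,P,X): not NE [P3→Y gives 8>6]
(A,P,Y): not NE [P2→R gives 12>9]
(A,Q,X): not NE [P1→C gives 9>6; P2→R gives 6>0]
(A,Q,Y): not NE [P1→B gives 9>5; P2→R gives 12>2; P3→X gives 8>7]
(A,R,X): not NE [P1→C gives 6>2]
(A,R,Y): not NE [P1→B gives 8>4; P3→X gives 7>1]
(A,S,X): not NE [P1→C gives 5>4; P2→R gives 6>2; P3→Y gives 7>2]
(A,S,Y): not NE [P1→C gives 6>5; P2→R gives 12>0]
(B,P,X): not NE [P2→Q gives 7>5]
(B,P,Y): not NE [P3→X gives 3>0]
(B,Q,X): not NE [P1→C gives 9>0]
(B,Q,Y): not NE [P2→P gives 6>5; P3→X gives 9>4]
(B,R,X): not NE [P1→C gives 6>4; P2→Q gives 7>4]
(B,R,Y): not NE [P2→P gives 6>0; P3→X gives 7>3]
(B,S,X): not NE [P1→C gives 5>3; P2→Q gives 7>4]
(B,S,Y): not NE [P1→C gives 6>3; P2→P gives 6>0]
(C,P,X): not NE [P1→B gives 9>0]
(C,P,Y): not NE [P1→B gives 6>1; P3→X gives 6>1]
(C,Q,X): not NE [P2→P gives 8>3; P3→Y gives 4>2]
(C,Q,Y): not NE [P1→B gives 9>4; P2→R gives 9>8]
(C,R,X): not NE [P2→P gives 8>5]
(C,R,Y): not NE [P1→B gives 8>3]
(C,S,X): not NE [P2→P gives 8>7]
(C,S,Y): not NE [P2→R gives 9>1; P3→X gives 9>6]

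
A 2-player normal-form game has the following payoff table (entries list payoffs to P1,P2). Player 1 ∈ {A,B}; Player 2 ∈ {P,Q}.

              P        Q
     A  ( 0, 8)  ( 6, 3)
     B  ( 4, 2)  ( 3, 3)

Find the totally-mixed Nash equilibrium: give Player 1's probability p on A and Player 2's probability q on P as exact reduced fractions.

P1 indiff ⇒ q·0+(1-q)·6 = q·4+(1-q)·3 ⇒ q(-4) = (1-q)(-3) ⇒ q = 3/7
P2 indiff ⇒ p·8+(1-p)·2 = p·3+(1-p)·3 ⇒ p(5) = (1-p)(1) ⇒ p = 1/6

p=1/6, q=3/7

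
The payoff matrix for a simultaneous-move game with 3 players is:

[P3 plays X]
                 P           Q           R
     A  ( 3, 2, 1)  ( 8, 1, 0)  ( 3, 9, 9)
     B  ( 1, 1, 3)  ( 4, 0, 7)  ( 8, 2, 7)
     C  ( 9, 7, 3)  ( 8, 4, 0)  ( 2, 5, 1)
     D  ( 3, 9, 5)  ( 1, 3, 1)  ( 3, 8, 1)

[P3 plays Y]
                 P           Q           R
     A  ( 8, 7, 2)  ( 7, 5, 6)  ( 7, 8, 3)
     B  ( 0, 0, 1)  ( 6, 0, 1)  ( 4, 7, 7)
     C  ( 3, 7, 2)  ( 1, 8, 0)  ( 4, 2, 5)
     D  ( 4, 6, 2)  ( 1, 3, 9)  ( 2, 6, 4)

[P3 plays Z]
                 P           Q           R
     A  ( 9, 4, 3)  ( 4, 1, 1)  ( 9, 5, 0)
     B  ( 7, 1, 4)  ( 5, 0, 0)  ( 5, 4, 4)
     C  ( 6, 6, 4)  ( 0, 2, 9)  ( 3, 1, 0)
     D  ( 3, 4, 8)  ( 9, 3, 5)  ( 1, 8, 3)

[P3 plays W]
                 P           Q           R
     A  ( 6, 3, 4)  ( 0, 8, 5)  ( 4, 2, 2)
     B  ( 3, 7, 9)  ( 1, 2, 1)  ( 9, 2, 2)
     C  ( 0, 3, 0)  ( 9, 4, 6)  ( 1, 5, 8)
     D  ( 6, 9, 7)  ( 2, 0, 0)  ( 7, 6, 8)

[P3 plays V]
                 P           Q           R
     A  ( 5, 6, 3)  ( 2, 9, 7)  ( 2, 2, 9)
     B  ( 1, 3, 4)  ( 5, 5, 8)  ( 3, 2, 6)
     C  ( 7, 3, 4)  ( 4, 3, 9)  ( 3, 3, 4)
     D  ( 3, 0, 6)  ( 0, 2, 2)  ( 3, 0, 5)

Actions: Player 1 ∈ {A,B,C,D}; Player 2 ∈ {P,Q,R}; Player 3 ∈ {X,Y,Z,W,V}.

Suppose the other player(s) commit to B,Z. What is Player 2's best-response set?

BR_2 = {R}

u_2(P vs B,Z) = 1
u_2(Q vs B,Z) = 0
u_2(R vs B,Z) = 4
max payoff 4 at {R}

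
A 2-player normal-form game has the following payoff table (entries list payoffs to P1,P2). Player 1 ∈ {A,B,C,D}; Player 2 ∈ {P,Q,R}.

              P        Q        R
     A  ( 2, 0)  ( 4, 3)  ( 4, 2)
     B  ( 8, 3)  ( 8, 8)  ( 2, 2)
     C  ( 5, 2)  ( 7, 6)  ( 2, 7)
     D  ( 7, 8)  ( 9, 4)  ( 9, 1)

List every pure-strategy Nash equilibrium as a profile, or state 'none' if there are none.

No pure NE.

(A,P): not NE [P1→B gives 8>2; P2→Q gives 3>0]
(A,Q): not NE [P1→D gives 9>4]
(A,R): not NE [P1→D gives 9>4; P2→Q gives 3>2]
(B,P): not NE [P2→Q gives 8>3]
(B,Q): not NE [P1→D gives 9>8]
(B,R): not NE [P1→D gives 9>2; P2→Q gives 8>2]
(C,P): not NE [P1→B gives 8>5; P2→R gives 7>2]
(C,Q): not NE [P1→D gives 9>7; P2→R gives 7>6]
(C,R): not NE [P1→D gives 9>2]
(D,P): not NE [P1→B gives 8>7]
(D,Q): not NE [P2→P gives 8>4]
(D,R): not NE [P2→P gives 8>1]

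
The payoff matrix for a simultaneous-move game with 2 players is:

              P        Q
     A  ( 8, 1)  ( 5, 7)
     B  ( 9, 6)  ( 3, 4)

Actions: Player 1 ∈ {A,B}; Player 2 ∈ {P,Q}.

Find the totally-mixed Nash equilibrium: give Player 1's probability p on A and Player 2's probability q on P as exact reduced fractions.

P1 indiff ⇒ q·8+(1-q)·5 = q·9+(1-q)·3 ⇒ q(-1) = (1-q)(-2) ⇒ q = 2/3
P2 indiff ⇒ p·1+(1-p)·6 = p·7+(1-p)·4 ⇒ p(-6) = (1-p)(-2) ⇒ p = 1/4

(p,q) = (1/4, 2/3)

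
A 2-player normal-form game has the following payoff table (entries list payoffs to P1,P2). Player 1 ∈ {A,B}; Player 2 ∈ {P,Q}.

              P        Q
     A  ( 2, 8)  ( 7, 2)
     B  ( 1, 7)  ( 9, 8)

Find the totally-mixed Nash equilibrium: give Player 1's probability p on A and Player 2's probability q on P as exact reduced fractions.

(p,q) = (1/7, 2/3)

P1 indiff ⇒ q·2+(1-q)·7 = q·1+(1-q)·9 ⇒ q(1) = (1-q)(2) ⇒ q = 2/3
P2 indiff ⇒ p·8+(1-p)·7 = p·2+(1-p)·8 ⇒ p(6) = (1-p)(1) ⇒ p = 1/7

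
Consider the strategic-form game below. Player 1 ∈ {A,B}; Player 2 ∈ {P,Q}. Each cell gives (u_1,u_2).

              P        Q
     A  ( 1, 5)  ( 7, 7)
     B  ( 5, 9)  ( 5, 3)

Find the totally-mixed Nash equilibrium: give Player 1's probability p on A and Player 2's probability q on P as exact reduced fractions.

P1 indiff ⇒ q·1+(1-q)·7 = q·5+(1-q)·5 ⇒ q(-4) = (1-q)(-2) ⇒ q = 1/3
P2 indiff ⇒ p·5+(1-p)·9 = p·7+(1-p)·3 ⇒ p(-2) = (1-p)(-6) ⇒ p = 3/4

p=3/4, q=1/3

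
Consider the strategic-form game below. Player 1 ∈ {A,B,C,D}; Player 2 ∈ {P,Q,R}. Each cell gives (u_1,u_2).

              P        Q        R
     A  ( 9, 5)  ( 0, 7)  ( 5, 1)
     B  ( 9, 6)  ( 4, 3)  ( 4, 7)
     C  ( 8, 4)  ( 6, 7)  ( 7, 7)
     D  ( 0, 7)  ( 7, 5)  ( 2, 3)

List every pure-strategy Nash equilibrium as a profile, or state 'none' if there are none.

(A,P): not NE [P2→Q gives 7>5]
(A,Q): not NE [P1→D gives 7>0]
(A,R): not NE [P1→C gives 7>5; P2→Q gives 7>1]
(B,P): not NE [P2→R gives 7>6]
(B,Q): not NE [P1→D gives 7>4; P2→R gives 7>3]
(B,R): not NE [P1→C gives 7>4]
(C,P): not NE [P1→B gives 9>8; P2→R gives 7>4]
(C,Q): not NE [P1→D gives 7>6]
(C,R): NE
(D,P): not NE [P1→B gives 9>0]
(D,Q): not NE [P2→P gives 7>5]
(D,R): not NE [P1→C gives 7>2; P2→P gives 7>3]

PSNE = {(C,R)}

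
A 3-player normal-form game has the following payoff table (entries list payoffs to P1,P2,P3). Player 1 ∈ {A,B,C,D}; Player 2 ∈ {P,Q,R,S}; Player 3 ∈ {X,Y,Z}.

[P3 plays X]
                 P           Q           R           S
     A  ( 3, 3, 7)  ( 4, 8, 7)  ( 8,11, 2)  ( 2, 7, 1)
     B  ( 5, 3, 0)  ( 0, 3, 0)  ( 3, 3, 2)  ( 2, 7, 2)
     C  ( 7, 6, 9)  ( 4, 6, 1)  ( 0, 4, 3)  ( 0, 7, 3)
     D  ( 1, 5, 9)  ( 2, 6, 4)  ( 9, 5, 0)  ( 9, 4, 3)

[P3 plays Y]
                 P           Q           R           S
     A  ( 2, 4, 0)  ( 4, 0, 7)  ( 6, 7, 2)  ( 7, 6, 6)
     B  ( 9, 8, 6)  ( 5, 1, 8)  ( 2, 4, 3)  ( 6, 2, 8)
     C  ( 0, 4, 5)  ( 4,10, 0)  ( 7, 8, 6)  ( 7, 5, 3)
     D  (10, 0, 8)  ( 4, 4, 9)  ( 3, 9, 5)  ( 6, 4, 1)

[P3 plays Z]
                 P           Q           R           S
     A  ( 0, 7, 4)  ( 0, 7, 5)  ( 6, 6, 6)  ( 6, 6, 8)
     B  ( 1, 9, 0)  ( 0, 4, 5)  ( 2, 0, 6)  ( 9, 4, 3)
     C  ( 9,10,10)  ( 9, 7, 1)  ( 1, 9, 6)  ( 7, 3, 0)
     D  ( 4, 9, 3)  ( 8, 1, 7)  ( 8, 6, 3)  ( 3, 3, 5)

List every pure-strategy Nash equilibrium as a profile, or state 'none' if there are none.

NE set: (C,P,Z)

(A,P,X): not NE [P1→C gives 7>3; P2→R gives 11>3]
(A,P,Y): not NE [P1→D gives 10>2; P2→R gives 7>4; P3→X gives 7>0]
(A,P,Z): not NE [P1→C gives 9>0; P3→X gives 7>4]
(A,Q,X): not NE [P2→R gives 11>8]
(A,Q,Y): not NE [P1→B gives 5>4; P2→R gives 7>0]
(A,Q,Z): not NE [P1→C gives 9>0; P3→Y gives 7>5]
(A,R,X): not NE [P1→D gives 9>8; P3→Z gives 6>2]
(A,R,Y): not NE [P1→C gives 7>6; P3→Z gives 6>2]
(A,R,Z): not NE [P1→D gives 8>6; P2→Q gives 7>6]
(A,S,X): not NE [P1→D gives 9>2; P2→R gives 11>7; P3→Z gives 8>1]
(A,S,Y): not NE [P2→R gives 7>6; P3→Z gives 8>6]
(A,S,Z): not NE [P1→B gives 9>6; P2→Q gives 7>6]
(B,P,X): not NE [P1→C gives 7>5; P2→S gives 7>3; P3→Y gives 6>0]
(B,P,Y): not NE [P1→D gives 10>9]
(B,P,Z): not NE [P1→C gives 9>1; P3→Y gives 6>0]
(B,Q,X): not NE [P1→C gives 4>0; P2→S gives 7>3; P3→Y gives 8>0]
(B,Q,Y): not NE [P2→P gives 8>1]
(B,Q,Z): not NE [P1→C gives 9>0; P2→P gives 9>4; P3→Y gives 8>5]
(B,R,X): not NE [P1→D gives 9>3; P2→S gives 7>3; P3→Z gives 6>2]
(B,R,Y): not NE [P1→C gives 7>2; P2→P gives 8>4; P3→Z gives 6>3]
(B,R,Z): not NE [P1→D gives 8>2; P2→P gives 9>0]
(B,S,X): not NE [P1→D gives 9>2; P3→Y gives 8>2]
(B,S,Y): not NE [P1→C gives 7>6; P2→P gives 8>2]
(B,S,Z): not NE [P2→P gives 9>4; P3→Y gives 8>3]
(C,P,X): not NE [P2→S gives 7>6; P3→Z gives 10>9]
(C,P,Y): not NE [P1→D gives 10>0; P2→Q gives 10>4; P3→Z gives 10>5]
(C,P,Z): NE
(C,Q,X): not NE [P2→S gives 7>6]
(C,Q,Y): not NE [P1→B gives 5>4; P3→Z gives 1>0]
(C,Q,Z): not NE [P2→P gives 10>7]
(C,R,X): not NE [P1→D gives 9>0; P2→S gives 7>4; P3→Z gives 6>3]
(C,R,Y): not NE [P2→Q gives 10>8]
(C,R,Z): not NE [P1→D gives 8>1; P2→P gives 10>9]
(C,S,X): not NE [P1→D gives 9>0]
(C,S,Y): not NE [P2→Q gives 10>5]
(C,S,Z): not NE [P1→B gives 9>7; P2→P gives 10>3; P3→Y gives 3>0]
(D,P,X): not NE [P1→C gives 7>1; P2→Q gives 6>5]
(D,P,Y): not NE [P2→R gives 9>0; P3→X gives 9>8]
(D,P,Z): not NE [P1→C gives 9>4; P3→X gives 9>3]
(D,Q,X): not NE [P1→C gives 4>2; P3→Y gives 9>4]
(D,Q,Y): not NE [P1→B gives 5>4; P2→R gives 9>4]
(D,Q,Z): not NE [P1→C gives 9>8; P2→P gives 9>1; P3→Y gives 9>7]
(D,R,X): not NE [P2→Q gives 6>5; P3→Y gives 5>0]
(D,R,Y): not NE [P1→C gives 7>3]
(D,R,Z): not NE [P2→P gives 9>6; P3→Y gives 5>3]
(D,S,X): not NE [P2→Q gives 6>4; P3→Z gives 5>3]
(D,S,Y): not NE [P1→C gives 7>6; P2→R gives 9>4; P3→Z gives 5>1]
(D,S,Z): not NE [P1→B gives 9>3; P2→P gives 9>3]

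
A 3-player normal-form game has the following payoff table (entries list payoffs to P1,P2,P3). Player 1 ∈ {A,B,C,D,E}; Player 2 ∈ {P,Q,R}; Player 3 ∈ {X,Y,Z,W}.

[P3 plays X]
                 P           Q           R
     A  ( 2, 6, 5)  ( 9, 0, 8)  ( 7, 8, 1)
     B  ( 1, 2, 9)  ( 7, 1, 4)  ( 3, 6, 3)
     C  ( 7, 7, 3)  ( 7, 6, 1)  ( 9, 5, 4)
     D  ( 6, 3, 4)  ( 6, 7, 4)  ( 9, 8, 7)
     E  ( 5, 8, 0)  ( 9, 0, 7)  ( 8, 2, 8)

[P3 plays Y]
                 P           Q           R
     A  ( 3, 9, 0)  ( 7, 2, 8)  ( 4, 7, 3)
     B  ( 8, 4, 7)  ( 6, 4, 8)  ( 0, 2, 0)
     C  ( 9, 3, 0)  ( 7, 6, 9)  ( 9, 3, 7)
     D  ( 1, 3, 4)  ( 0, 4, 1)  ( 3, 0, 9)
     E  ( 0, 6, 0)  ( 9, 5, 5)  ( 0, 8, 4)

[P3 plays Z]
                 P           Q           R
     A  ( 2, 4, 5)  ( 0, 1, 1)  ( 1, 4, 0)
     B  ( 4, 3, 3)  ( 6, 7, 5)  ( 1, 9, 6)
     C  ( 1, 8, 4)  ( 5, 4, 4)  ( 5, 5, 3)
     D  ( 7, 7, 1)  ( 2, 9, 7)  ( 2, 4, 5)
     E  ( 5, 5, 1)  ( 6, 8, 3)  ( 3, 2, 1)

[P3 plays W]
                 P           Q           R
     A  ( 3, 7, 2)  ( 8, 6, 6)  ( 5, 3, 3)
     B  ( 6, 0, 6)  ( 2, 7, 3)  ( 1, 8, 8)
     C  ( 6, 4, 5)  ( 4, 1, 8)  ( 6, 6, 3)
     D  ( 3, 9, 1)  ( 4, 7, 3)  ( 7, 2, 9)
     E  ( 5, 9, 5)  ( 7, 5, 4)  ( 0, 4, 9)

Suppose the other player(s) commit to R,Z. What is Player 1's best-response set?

u_1(A vs R,Z) = 1
u_1(B vs R,Z) = 1
u_1(C vs R,Z) = 5
u_1(D vs R,Z) = 2
u_1(E vs R,Z) = 3
max payoff 5 at {C}

BR_1 = {C}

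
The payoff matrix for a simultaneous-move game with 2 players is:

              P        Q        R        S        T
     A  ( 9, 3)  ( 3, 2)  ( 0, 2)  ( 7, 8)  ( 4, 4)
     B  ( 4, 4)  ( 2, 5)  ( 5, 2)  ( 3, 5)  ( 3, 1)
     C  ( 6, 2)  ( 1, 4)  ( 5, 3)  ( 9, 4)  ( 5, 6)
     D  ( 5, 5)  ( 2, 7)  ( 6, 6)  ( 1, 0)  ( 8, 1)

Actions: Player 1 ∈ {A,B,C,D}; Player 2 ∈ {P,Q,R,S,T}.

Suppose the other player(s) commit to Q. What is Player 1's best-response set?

BR_1 = {A}

u_1(A vs Q) = 3
u_1(B vs Q) = 2
u_1(C vs Q) = 1
u_1(D vs Q) = 2
max payoff 3 at {A}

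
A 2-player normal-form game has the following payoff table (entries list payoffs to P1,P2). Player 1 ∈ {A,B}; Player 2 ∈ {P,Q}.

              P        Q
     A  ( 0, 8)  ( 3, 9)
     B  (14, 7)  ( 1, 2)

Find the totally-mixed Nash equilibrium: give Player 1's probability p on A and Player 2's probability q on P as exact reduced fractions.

P1 indiff ⇒ q·0+(1-q)·3 = q·14+(1-q)·1 ⇒ q(-14) = (1-q)(-2) ⇒ q = 1/8
P2 indiff ⇒ p·8+(1-p)·7 = p·9+(1-p)·2 ⇒ p(-1) = (1-p)(-5) ⇒ p = 5/6

p=5/6, q=1/8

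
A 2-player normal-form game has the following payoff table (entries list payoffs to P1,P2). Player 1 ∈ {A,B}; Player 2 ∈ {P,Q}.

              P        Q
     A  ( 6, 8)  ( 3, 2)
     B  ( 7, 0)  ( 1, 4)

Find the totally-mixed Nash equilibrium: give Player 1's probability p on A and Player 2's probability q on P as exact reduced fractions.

P1 mixes 2/5 on A; P2 mixes 2/3 on P

P1 indiff ⇒ q·6+(1-q)·3 = q·7+(1-q)·1 ⇒ q(-1) = (1-q)(-2) ⇒ q = 2/3
P2 indiff ⇒ p·8+(1-p)·0 = p·2+(1-p)·4 ⇒ p(6) = (1-p)(4) ⇒ p = 2/5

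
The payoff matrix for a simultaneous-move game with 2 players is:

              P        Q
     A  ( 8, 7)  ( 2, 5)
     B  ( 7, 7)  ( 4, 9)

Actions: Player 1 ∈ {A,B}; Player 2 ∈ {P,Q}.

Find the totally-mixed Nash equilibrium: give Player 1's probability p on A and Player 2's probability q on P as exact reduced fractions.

P1 mixes 1/2 on A; P2 mixes 2/3 on P

P1 indiff ⇒ q·8+(1-q)·2 = q·7+(1-q)·4 ⇒ q(1) = (1-q)(2) ⇒ q = 2/3
P2 indiff ⇒ p·7+(1-p)·7 = p·5+(1-p)·9 ⇒ p(2) = (1-p)(2) ⇒ p = 1/2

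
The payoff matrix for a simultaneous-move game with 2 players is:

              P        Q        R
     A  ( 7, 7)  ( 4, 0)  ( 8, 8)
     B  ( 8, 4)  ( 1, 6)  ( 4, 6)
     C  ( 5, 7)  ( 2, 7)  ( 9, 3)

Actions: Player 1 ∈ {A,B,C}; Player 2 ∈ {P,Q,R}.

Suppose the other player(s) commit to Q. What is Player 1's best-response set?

u_1(A vs Q) = 4
u_1(B vs Q) = 1
u_1(C vs Q) = 2
max payoff 4 at {A}

BR_1 = {A}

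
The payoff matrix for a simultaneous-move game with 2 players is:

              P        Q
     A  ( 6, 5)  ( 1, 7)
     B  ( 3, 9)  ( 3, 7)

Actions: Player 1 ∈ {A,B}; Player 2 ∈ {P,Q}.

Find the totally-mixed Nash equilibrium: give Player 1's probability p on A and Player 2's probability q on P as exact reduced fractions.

P1 mixes 1/2 on A; P2 mixes 2/5 on P

P1 indiff ⇒ q·6+(1-q)·1 = q·3+(1-q)·3 ⇒ q(3) = (1-q)(2) ⇒ q = 2/5
P2 indiff ⇒ p·5+(1-p)·9 = p·7+(1-p)·7 ⇒ p(-2) = (1-p)(-2) ⇒ p = 1/2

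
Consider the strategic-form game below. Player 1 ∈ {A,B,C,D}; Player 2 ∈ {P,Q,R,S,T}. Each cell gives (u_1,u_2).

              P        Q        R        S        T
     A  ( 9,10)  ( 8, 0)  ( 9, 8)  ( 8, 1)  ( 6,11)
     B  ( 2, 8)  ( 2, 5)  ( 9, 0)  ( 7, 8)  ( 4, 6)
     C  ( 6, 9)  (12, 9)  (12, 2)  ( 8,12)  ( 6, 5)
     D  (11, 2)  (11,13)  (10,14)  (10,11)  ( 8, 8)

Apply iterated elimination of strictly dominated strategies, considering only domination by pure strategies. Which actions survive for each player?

Remaining: P1:{C,D} P2:{Q,R,S}

P1 drop A (D beats it: P:11>9 Q:11>8 R:10>9 S:10>8 T:8>6)
P1 drop B (C beats it: P:6>2 Q:12>2 R:12>9 S:8>7 T:6>4)
P2 drop P (S beats it: C:12>9 D:11>2)
P2 drop T (Q beats it: C:9>5 D:13>8)
P1→{C,D} P2→{Q,R,S}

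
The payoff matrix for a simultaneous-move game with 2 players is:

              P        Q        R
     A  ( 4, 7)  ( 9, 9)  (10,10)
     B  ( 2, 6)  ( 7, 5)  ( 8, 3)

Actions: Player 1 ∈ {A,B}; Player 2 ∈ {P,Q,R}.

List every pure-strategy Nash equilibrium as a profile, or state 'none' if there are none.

PSNE = {(A,R)}

(A,P): not NE [P2→R gives 10>7]
(A,Q): not NE [P2→R gives 10>9]
(A,R): NE
(B,P): not NE [P1→A gives 4>2]
(B,Q): not NE [P1→A gives 9>7; P2→P gives 6>5]
(B,R): not NE [P1→A gives 10>8; P2→P gives 6>3]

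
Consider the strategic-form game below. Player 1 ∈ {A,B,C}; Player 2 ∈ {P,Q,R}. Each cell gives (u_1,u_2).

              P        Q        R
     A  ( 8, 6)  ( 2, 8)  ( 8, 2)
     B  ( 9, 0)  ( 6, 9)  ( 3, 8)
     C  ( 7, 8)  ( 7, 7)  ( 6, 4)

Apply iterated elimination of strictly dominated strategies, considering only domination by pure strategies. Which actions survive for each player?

Survivors P1:{B,C} P2:{P,Q}

P2 drop R (Q beats it: A:8>2 B:9>8 C:7>4)
P1 drop A (B beats it: P:9>8 Q:6>2)
P1→{B,C} P2→{P,Q}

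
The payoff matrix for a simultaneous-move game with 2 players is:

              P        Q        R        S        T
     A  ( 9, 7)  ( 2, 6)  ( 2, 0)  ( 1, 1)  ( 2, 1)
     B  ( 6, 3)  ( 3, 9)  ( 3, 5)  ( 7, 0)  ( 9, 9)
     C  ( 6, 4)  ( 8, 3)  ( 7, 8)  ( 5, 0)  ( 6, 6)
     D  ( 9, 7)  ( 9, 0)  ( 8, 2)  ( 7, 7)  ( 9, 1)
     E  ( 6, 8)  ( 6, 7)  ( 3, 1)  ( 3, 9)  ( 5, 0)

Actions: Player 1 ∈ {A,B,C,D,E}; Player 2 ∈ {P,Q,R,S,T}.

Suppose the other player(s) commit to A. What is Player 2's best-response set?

u_2(P vs A) = 7
u_2(Q vs A) = 6
u_2(R vs A) = 0
u_2(S vs A) = 1
u_2(T vs A) = 1
max payoff 7 at {P}

argmax u_2 = {P}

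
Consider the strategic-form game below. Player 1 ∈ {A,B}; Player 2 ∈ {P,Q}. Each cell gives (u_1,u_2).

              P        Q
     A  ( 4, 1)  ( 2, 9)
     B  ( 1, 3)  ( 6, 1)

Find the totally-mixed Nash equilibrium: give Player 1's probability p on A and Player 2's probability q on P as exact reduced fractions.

P1 mixes 1/5 on A; P2 mixes 4/7 on P

P1 indiff ⇒ q·4+(1-q)·2 = q·1+(1-q)·6 ⇒ q(3) = (1-q)(4) ⇒ q = 4/7
P2 indiff ⇒ p·1+(1-p)·3 = p·9+(1-p)·1 ⇒ p(-8) = (1-p)(-2) ⇒ p = 1/5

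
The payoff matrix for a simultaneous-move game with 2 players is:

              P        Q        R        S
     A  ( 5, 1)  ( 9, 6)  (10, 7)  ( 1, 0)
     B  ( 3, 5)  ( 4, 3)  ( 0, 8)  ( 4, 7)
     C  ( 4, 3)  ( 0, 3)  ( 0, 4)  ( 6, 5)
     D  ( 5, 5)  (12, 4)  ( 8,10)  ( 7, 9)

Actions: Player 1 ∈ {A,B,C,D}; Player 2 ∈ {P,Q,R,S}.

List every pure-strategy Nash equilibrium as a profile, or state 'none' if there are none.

(A,P): not NE [P2→R gives 7>1]
(A,Q): not NE [P1→D gives 12>9; P2→R gives 7>6]
(A,R): NE
(A,S): not NE [P1→D gives 7>1; P2→R gives 7>0]
(B,P): not NE [P1→D gives 5>3; P2→R gives 8>5]
(B,Q): not NE [P1→D gives 12>4; P2→R gives 8>3]
(B,R): not NE [P1→A gives 10>0]
(B,S): not NE [P1→D gives 7>4; P2→R gives 8>7]
(C,P): not NE [P1→D gives 5>4; P2→S gives 5>3]
(C,Q): not NE [P1→D gives 12>0; P2→S gives 5>3]
(C,R): not NE [P1→A gives 10>0; P2→S gives 5>4]
(C,S): not NE [P1→D gives 7>6]
(D,P): not NE [P2→R gives 10>5]
(D,Q): not NE [P2→R gives 10>4]
(D,R): not NE [P1→A gives 10>8]
(D,S): not NE [P2→R gives 10>9]

Nash profiles: (A,R)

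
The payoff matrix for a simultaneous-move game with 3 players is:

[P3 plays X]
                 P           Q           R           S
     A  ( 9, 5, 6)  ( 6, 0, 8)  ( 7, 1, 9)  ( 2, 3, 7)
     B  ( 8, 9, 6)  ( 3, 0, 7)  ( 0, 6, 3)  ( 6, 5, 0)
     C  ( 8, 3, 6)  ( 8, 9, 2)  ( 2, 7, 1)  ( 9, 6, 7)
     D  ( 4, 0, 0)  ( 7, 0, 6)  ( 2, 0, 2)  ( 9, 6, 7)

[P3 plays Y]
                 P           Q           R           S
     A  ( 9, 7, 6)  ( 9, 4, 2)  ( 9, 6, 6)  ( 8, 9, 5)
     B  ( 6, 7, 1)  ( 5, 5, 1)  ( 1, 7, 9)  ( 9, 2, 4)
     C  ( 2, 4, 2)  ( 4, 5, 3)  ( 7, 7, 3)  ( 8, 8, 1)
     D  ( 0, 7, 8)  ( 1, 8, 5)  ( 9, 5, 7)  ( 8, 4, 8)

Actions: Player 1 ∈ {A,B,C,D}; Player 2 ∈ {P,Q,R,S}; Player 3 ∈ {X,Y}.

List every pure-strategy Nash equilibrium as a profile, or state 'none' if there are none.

PSNE = {(A,P,X)}

(A,P,X): NE
(A,P,Y): not NE [P2→S gives 9>7]
(A,Q,X): not NE [P1→C gives 8>6; P2→P gives 5>0]
(A,Q,Y): not NE [P2→S gives 9>4; P3→X gives 8>2]
(A,R,X): not NE [P2→P gives 5>1]
(A,R,Y): not NE [P2→S gives 9>6; P3→X gives 9>6]
(A,S,X): not NE [P1→D gives 9>2; P2→P gives 5>3]
(A,S,Y): not NE [P1→B gives 9>8; P3→X gives 7>5]
(B,P,X): not NE [P1→A gives 9>8]
(B,P,Y): not NE [P1→A gives 9>6; P3→X gives 6>1]
(B,Q,X): not NE [P1→C gives 8>3; P2→P gives 9>0]
(B,Q,Y): not NE [P1→A gives 9>5; P2→R gives 7>5; P3→X gives 7>1]
(B,R,X): not NE [P1→A gives 7>0; P2→P gives 9>6; P3→Y gives 9>3]
(B,R,Y): not NE [P1→D gives 9>1]
(B,S,X): not NE [P1→D gives 9>6; P2→P gives 9>5; P3→Y gives 4>0]
(B,S,Y): not NE [P2→R gives 7>2]
(C,P,X): not NE [P1→A gives 9>8; P2→Q gives 9>3]
(C,P,Y): not NE [P1→A gives 9>2; P2→S gives 8>4; P3→X gives 6>2]
(C,Q,X): not NE [P3→Y gives 3>2]
(C,Q,Y): not NE [P1→A gives 9>4; P2→S gives 8>5]
(C,R,X): not NE [P1→A gives 7>2; P2→Q gives 9>7; P3→Y gives 3>1]
(C,R,Y): not NE [P1→D gives 9>7; P2→S gives 8>7]
(C,S,X): not NE [P2→Q gives 9>6]
(C,S,Y): not NE [P1→B gives 9>8; P3→X gives 7>1]
(D,P,X): not NE [P1→A gives 9>4; P2→S gives 6>0; P3→Y gives 8>0]
(D,P,Y): not NE [P1→A gives 9>0; P2→Q gives 8>7]
(D,Q,X): not NE [P1→C gives 8>7; P2→S gives 6>0]
(D,Q,Y): not NE [P1→A gives 9>1; P3→X gives 6>5]
(D,R,X): not NE [P1→A gives 7>2; P2→S gives 6>0; P3→Y gives 7>2]
(D,R,Y): not NE [P2→Q gives 8>5]
(D,S,X): not NE [P3→Y gives 8>7]
(D,S,Y): not NE [P1→B gives 9>8; P2→Q gives 8>4]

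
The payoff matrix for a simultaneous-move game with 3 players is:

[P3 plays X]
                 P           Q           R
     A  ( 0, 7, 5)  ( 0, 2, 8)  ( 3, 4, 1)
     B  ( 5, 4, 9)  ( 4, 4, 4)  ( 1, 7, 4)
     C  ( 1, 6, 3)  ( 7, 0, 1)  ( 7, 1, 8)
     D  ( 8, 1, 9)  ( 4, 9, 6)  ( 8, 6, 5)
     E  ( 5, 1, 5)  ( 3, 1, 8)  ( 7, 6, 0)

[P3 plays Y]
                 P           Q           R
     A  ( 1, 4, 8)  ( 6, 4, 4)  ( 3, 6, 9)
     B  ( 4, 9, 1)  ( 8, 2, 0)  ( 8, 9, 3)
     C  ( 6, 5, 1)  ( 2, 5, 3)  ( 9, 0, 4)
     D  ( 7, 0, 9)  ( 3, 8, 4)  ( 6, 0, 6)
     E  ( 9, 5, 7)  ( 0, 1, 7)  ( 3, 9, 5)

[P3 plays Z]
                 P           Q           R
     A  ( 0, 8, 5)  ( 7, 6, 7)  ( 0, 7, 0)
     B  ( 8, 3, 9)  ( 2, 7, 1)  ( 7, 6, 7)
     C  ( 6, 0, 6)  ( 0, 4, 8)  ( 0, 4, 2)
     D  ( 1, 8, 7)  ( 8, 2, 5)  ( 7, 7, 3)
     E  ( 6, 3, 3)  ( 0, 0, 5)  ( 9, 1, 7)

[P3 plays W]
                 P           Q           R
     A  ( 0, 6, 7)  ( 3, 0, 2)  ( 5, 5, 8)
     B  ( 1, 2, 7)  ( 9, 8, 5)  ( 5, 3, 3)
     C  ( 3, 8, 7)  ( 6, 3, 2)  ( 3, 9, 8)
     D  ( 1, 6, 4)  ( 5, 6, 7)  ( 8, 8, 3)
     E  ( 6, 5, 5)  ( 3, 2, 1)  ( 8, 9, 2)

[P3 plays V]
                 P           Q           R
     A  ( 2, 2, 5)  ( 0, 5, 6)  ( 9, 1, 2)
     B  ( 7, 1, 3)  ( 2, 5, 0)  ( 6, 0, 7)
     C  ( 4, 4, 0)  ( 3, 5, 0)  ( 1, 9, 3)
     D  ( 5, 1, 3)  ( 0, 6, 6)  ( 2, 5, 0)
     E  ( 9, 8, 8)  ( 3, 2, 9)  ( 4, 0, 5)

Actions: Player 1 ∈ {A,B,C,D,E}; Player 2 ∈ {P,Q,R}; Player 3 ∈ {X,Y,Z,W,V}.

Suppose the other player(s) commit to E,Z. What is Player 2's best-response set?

u_2(P vs E,Z) = 3
u_2(Q vs E,Z) = 0
u_2(R vs E,Z) = 1
max payoff 3 at {P}

argmax u_2 = {P}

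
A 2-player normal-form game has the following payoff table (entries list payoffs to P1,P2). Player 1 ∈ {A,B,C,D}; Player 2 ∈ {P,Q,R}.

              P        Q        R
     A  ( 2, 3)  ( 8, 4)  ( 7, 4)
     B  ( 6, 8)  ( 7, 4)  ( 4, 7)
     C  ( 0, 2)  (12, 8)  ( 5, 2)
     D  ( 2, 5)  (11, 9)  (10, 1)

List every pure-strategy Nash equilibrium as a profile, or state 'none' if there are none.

(A,P): not NE [P1→B gives 6>2; P2→R gives 4>3]
(A,Q): not NE [P1→C gives 12>8]
(A,R): not NE [P1→D gives 10>7]
(B,P): NE
(B,Q): not NE [P1→C gives 12>7; P2→P gives 8>4]
(B,R): not NE [P1→D gives 10>4; P2→P gives 8>7]
(C,P): not NE [P1→B gives 6>0; P2→Q gives 8>2]
(C,Q): NE
(C,R): not NE [P1→D gives 10>5; P2→Q gives 8>2]
(D,P): not NE [P1→B gives 6>2; P2→Q gives 9>5]
(D,Q): not NE [P1→C gives 12>11]
(D,R): not NE [P2→Q gives 9>1]

Nash profiles: (B,P), (C,Q)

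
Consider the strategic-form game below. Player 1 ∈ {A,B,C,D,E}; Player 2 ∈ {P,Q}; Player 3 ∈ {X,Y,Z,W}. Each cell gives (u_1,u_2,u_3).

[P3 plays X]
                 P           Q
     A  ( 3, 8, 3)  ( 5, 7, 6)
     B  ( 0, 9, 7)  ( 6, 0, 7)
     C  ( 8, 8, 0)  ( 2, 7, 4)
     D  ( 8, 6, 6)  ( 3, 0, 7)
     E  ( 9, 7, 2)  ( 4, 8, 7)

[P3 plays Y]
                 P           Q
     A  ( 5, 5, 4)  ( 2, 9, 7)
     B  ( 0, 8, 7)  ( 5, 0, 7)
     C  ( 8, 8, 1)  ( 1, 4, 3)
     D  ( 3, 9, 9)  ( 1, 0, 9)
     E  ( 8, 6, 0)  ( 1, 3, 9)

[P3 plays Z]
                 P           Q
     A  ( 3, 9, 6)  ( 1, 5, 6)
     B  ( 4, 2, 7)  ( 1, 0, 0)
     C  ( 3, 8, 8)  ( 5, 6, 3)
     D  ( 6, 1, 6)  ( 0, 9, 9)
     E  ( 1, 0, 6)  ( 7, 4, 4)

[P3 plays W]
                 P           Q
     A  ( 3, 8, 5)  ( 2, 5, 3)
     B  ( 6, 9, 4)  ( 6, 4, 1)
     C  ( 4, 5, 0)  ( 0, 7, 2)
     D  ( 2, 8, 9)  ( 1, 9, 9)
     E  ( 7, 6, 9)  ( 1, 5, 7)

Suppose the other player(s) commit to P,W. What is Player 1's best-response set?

u_1(A vs P,W) = 3
u_1(B vs P,W) = 6
u_1(C vs P,W) = 4
u_1(D vs P,W) = 2
u_1(E vs P,W) = 7
max payoff 7 at {E}

P1 best: {E}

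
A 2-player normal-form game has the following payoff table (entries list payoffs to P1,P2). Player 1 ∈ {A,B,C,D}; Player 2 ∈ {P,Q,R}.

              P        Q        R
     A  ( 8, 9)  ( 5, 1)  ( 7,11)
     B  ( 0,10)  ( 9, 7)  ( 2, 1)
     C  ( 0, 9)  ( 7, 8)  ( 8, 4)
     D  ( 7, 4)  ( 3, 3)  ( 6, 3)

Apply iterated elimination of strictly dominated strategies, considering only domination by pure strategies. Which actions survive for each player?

Survivors P1:{A,C} P2:{P,R}

P1 drop D (A beats it: P:8>7 Q:5>3 R:7>6)
P2 drop Q (P beats it: A:9>1 B:10>7 C:9>8)
P1 drop B (A beats it: P:8>0 R:7>2)
P1→{A,C} P2→{P,R}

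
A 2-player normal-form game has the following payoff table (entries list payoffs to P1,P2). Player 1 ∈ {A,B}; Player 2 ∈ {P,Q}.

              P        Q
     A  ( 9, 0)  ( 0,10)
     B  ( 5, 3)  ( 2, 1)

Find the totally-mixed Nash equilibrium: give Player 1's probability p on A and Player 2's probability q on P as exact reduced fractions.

P1 indiff ⇒ q·9+(1-q)·0 = q·5+(1-q)·2 ⇒ q(4) = (1-q)(2) ⇒ q = 1/3
P2 indiff ⇒ p·0+(1-p)·3 = p·10+(1-p)·1 ⇒ p(-10) = (1-p)(-2) ⇒ p = 1/6

P1 mixes 1/6 on A; P2 mixes 1/3 on P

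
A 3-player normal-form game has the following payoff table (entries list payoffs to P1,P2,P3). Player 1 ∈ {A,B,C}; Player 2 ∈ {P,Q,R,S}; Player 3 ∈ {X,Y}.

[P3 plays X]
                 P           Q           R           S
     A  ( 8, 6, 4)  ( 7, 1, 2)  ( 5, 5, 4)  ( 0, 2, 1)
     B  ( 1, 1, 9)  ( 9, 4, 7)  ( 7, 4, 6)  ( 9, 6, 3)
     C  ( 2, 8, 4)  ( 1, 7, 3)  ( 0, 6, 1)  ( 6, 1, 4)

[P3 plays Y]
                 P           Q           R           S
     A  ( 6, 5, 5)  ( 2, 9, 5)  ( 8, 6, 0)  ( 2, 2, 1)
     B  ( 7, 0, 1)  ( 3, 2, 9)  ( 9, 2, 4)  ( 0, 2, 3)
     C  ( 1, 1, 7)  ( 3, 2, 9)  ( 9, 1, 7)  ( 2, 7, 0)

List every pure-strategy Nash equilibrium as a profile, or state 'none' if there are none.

PSNE = {(B,Q,Y), (B,S,X)}

(A,P,X): not NE [P3→Y gives 5>4]
(A,P,Y): not NE [P1→B gives 7>6; P2→Q gives 9>5]
(A,Q,X): not NE [P1→B gives 9>7; P2→P gives 6>1; P3→Y gives 5>2]
(A,Q,Y): not NE [P1→C gives 3>2]
(A,R,X): not NE [P1→B gives 7>5; P2→P gives 6>5]
(A,R,Y): not NE [P1→C gives 9>8; P2→Q gives 9>6; P3→X gives 4>0]
(A,S,X): not NE [P1→B gives 9>0; P2→P gives 6>2]
(A,S,Y): not NE [P2→Q gives 9>2]
(B,P,X): not NE [P1→A gives 8>1; P2→S gives 6>1]
(B,P,Y): not NE [P2→S gives 2>0; P3→X gives 9>1]
(B,Q,X): not NE [P2→S gives 6>4; P3→Y gives 9>7]
(B,Q,Y): NE
(B,R,X): not NE [P2→S gives 6>4]
(B,R,Y): not NE [P3→X gives 6>4]
(B,S,X): NE
(B,S,Y): not NE [P1→C gives 2>0]
(C,P,X): not NE [P1→A gives 8>2; P3→Y gives 7>4]
(C,P,Y): not NE [P1→B gives 7>1; P2→S gives 7>1]
(C,Q,X): not NE [P1→B gives 9>1; P2→P gives 8>7; P3→Y gives 9>3]
(C,Q,Y): not NE [P2→S gives 7>2]
(C,R,X): not NE [P1→B gives 7>0; P2→P gives 8>6; P3→Y gives 7>1]
(C,R,Y): not NE [P2→S gives 7>1]
(C,S,X): not NE [P1→B gives 9>6; P2→P gives 8>1]
(C,S,Y): not NE [P3→X gives 4>0]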